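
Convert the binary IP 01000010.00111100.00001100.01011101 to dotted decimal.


01000010 = 66
00111100 = 60
00001100 = 12
01011101 = 93
IP: 66.60.12.93


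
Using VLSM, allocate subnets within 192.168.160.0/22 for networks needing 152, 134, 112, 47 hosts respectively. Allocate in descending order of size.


152 hosts -> /24 (254 usable): 192.168.160.0/24
134 hosts -> /24 (254 usable): 192.168.161.0/24
112 hosts -> /25 (126 usable): 192.168.162.0/25
47 hosts -> /26 (62 usable): 192.168.162.128/26
Allocation: 192.168.160.0/24 (152 hosts, 254 usable); 192.168.161.0/24 (134 hosts, 254 usable); 192.168.162.0/25 (112 hosts, 126 usable); 192.168.162.128/26 (47 hosts, 62 usable)


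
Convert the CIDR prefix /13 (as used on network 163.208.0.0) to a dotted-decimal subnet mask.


/13 means 13 network bits, 19 host bits
Binary: 11111111111110000000000000000000
Mask: 255.248.0.0


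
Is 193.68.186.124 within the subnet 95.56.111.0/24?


Subnet network: 95.56.111.0
Test IP AND mask: 193.68.186.0
No, 193.68.186.124 is not in 95.56.111.0/24


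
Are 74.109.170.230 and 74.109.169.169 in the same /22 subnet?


Mask: 255.255.252.0
74.109.170.230 AND mask = 74.109.168.0
74.109.169.169 AND mask = 74.109.168.0
Yes, same subnet (74.109.168.0)


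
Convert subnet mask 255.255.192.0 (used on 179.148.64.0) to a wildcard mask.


Subnet mask: 255.255.192.0
Wildcard = 255.255.255.255 - subnet mask
255 - 255 = 0
255 - 255 = 0
255 - 192 = 63
255 - 0 = 255
Wildcard: 0.0.63.255


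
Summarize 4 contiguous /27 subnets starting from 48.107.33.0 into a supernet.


Original prefix: /27
Number of subnets: 4 = 2^2
New prefix = 27 - 2 = 25
Supernet: 48.107.33.0/25


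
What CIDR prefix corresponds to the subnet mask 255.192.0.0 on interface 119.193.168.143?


Binary: 11111111.11000000.00000000.00000000
Count leading 1s
Prefix: /10


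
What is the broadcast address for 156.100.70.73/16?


Network: 156.100.0.0/16
Host bits = 16
Set all host bits to 1:
Broadcast: 156.100.255.255


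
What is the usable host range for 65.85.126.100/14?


Network: 65.84.0.0
Broadcast: 65.87.255.255
First usable = network + 1
Last usable = broadcast - 1
Range: 65.84.0.1 to 65.87.255.254


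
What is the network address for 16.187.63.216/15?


IP:   00010000.10111011.00111111.11011000
Mask: 11111111.11111110.00000000.00000000
AND operation:
Net:  00010000.10111010.00000000.00000000
Network: 16.186.0.0/15


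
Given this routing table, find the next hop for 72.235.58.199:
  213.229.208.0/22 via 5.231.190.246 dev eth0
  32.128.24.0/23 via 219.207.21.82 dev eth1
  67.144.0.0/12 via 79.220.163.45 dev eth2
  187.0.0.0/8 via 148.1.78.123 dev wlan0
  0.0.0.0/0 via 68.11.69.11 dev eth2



Longest prefix match for 72.235.58.199:
  /22 213.229.208.0: no
  /23 32.128.24.0: no
  /12 67.144.0.0: no
  /8 187.0.0.0: no
  /0 0.0.0.0: MATCH
Selected: next-hop 68.11.69.11 via eth2 (matched /0)


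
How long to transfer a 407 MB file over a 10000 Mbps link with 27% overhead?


Effective throughput = 10000 * (1 - 27/100) = 7300 Mbps
File size in Mb = 407 * 8 = 3256 Mb
Time = 3256 / 7300
Time = 0.446 seconds


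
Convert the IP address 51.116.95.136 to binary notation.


51 = 00110011
116 = 01110100
95 = 01011111
136 = 10001000
Binary: 00110011.01110100.01011111.10001000


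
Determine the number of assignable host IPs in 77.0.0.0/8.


Host bits = 32 - 8 = 24
Total addresses = 2^24 = 16777216
Usable = total - 2 (network and broadcast)
Usable hosts: 16777214


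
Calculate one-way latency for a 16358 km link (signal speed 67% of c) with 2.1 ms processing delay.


Speed = 0.67 * 3e5 km/s = 201000 km/s
Propagation delay = 16358 / 201000 = 0.0814 s = 81.3831 ms
Processing delay = 2.1 ms
Total one-way latency = 83.4831 ms


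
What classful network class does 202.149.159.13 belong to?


First octet: 202
Binary: 11001010
110xxxxx -> Class C (192-223)
Class C, default mask 255.255.255.0 (/24)


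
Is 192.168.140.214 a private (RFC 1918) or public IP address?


RFC 1918 private ranges:
  10.0.0.0/8 (10.0.0.0 - 10.255.255.255)
  172.16.0.0/12 (172.16.0.0 - 172.31.255.255)
  192.168.0.0/16 (192.168.0.0 - 192.168.255.255)
Private (in 192.168.0.0/16)


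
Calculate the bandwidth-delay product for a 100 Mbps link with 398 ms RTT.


BDP = bandwidth * RTT
= 100 Mbps * 398 ms
= 100 * 1e6 * 398 / 1000 bits
= 39800000 bits
= 4975000 bytes
= 4858.3984 KB
BDP = 39800000 bits (4975000 bytes)


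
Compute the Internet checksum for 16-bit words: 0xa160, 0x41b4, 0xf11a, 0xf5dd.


Sum all words (with carry folding):
+ 0xa160 = 0xa160
+ 0x41b4 = 0xe314
+ 0xf11a = 0xd42f
+ 0xf5dd = 0xca0d
One's complement: ~0xca0d
Checksum = 0x35f2


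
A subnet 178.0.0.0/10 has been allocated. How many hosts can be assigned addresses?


Host bits = 32 - 10 = 22
Total addresses = 2^22 = 4194304
Usable = total - 2 (network and broadcast)
Usable hosts: 4194302


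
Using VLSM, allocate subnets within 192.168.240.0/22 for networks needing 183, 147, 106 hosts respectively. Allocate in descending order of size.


183 hosts -> /24 (254 usable): 192.168.240.0/24
147 hosts -> /24 (254 usable): 192.168.241.0/24
106 hosts -> /25 (126 usable): 192.168.242.0/25
Allocation: 192.168.240.0/24 (183 hosts, 254 usable); 192.168.241.0/24 (147 hosts, 254 usable); 192.168.242.0/25 (106 hosts, 126 usable)


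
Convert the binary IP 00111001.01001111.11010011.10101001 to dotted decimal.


00111001 = 57
01001111 = 79
11010011 = 211
10101001 = 169
IP: 57.79.211.169


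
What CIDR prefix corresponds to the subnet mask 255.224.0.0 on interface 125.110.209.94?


Binary: 11111111.11100000.00000000.00000000
Count leading 1s
Prefix: /11


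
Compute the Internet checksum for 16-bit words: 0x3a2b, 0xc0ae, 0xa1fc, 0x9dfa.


Sum all words (with carry folding):
+ 0x3a2b = 0x3a2b
+ 0xc0ae = 0xfad9
+ 0xa1fc = 0x9cd6
+ 0x9dfa = 0x3ad1
One's complement: ~0x3ad1
Checksum = 0xc52e


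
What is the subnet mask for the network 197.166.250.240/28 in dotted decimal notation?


/28 means 28 network bits, 4 host bits
Binary: 11111111111111111111111111110000
Mask: 255.255.255.240


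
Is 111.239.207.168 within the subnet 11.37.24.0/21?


Subnet network: 11.37.24.0
Test IP AND mask: 111.239.200.0
No, 111.239.207.168 is not in 11.37.24.0/21


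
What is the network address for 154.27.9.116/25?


IP:   10011010.00011011.00001001.01110100
Mask: 11111111.11111111.11111111.10000000
AND operation:
Net:  10011010.00011011.00001001.00000000
Network: 154.27.9.0/25


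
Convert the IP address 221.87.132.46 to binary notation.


221 = 11011101
87 = 01010111
132 = 10000100
46 = 00101110
Binary: 11011101.01010111.10000100.00101110


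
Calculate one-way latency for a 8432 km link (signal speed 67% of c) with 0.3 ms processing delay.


Speed = 0.67 * 3e5 km/s = 201000 km/s
Propagation delay = 8432 / 201000 = 0.042 s = 41.9502 ms
Processing delay = 0.3 ms
Total one-way latency = 42.2502 ms


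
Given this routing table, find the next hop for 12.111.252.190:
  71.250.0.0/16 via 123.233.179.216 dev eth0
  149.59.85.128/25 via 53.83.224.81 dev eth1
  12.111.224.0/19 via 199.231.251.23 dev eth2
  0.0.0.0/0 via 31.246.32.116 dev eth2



Longest prefix match for 12.111.252.190:
  /16 71.250.0.0: no
  /25 149.59.85.128: no
  /19 12.111.224.0: MATCH
  /0 0.0.0.0: MATCH
Selected: next-hop 199.231.251.23 via eth2 (matched /19)


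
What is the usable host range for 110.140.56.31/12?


Network: 110.128.0.0
Broadcast: 110.143.255.255
First usable = network + 1
Last usable = broadcast - 1
Range: 110.128.0.1 to 110.143.255.254


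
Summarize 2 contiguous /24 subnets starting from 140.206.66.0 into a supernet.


Original prefix: /24
Number of subnets: 2 = 2^1
New prefix = 24 - 1 = 23
Supernet: 140.206.66.0/23


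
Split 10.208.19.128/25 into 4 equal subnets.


New prefix = 25 + 2 = 27
Each subnet has 32 addresses
  10.208.19.128/27
  10.208.19.160/27
  10.208.19.192/27
  10.208.19.224/27
Subnets: 10.208.19.128/27, 10.208.19.160/27, 10.208.19.192/27, 10.208.19.224/27


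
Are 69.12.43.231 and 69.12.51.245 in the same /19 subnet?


Mask: 255.255.224.0
69.12.43.231 AND mask = 69.12.32.0
69.12.51.245 AND mask = 69.12.32.0
Yes, same subnet (69.12.32.0)


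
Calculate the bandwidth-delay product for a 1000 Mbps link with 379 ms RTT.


BDP = bandwidth * RTT
= 1000 Mbps * 379 ms
= 1000 * 1e6 * 379 / 1000 bits
= 379000000 bits
= 47375000 bytes
= 46264.6484 KB
BDP = 379000000 bits (47375000 bytes)


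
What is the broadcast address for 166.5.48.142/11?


Network: 166.0.0.0/11
Host bits = 21
Set all host bits to 1:
Broadcast: 166.31.255.255


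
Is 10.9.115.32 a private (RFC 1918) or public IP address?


RFC 1918 private ranges:
  10.0.0.0/8 (10.0.0.0 - 10.255.255.255)
  172.16.0.0/12 (172.16.0.0 - 172.31.255.255)
  192.168.0.0/16 (192.168.0.0 - 192.168.255.255)
Private (in 10.0.0.0/8)


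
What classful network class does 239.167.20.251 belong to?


First octet: 239
Binary: 11101111
1110xxxx -> Class D (224-239)
Class D (multicast), default mask N/A


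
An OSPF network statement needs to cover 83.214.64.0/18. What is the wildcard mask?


Subnet mask: 255.255.192.0
Wildcard = 255.255.255.255 - subnet mask
255 - 255 = 0
255 - 255 = 0
255 - 192 = 63
255 - 0 = 255
Wildcard: 0.0.63.255


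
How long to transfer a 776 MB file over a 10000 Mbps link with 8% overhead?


Effective throughput = 10000 * (1 - 8/100) = 9200 Mbps
File size in Mb = 776 * 8 = 6208 Mb
Time = 6208 / 9200
Time = 0.6748 seconds


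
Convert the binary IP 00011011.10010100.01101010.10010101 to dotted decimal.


00011011 = 27
10010100 = 148
01101010 = 106
10010101 = 149
IP: 27.148.106.149


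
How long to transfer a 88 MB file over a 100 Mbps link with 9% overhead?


Effective throughput = 100 * (1 - 9/100) = 91 Mbps
File size in Mb = 88 * 8 = 704 Mb
Time = 704 / 91
Time = 7.7363 seconds


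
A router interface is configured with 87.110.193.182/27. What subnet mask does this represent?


/27 means 27 network bits, 5 host bits
Binary: 11111111111111111111111111100000
Mask: 255.255.255.224


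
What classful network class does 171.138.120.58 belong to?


First octet: 171
Binary: 10101011
10xxxxxx -> Class B (128-191)
Class B, default mask 255.255.0.0 (/16)


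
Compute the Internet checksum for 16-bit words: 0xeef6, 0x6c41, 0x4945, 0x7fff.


Sum all words (with carry folding):
+ 0xeef6 = 0xeef6
+ 0x6c41 = 0x5b38
+ 0x4945 = 0xa47d
+ 0x7fff = 0x247d
One's complement: ~0x247d
Checksum = 0xdb82


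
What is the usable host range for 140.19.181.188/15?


Network: 140.18.0.0
Broadcast: 140.19.255.255
First usable = network + 1
Last usable = broadcast - 1
Range: 140.18.0.1 to 140.19.255.254


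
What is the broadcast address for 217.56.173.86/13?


Network: 217.56.0.0/13
Host bits = 19
Set all host bits to 1:
Broadcast: 217.63.255.255


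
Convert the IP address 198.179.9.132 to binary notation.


198 = 11000110
179 = 10110011
9 = 00001001
132 = 10000100
Binary: 11000110.10110011.00001001.10000100


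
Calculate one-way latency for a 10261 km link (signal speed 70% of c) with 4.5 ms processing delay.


Speed = 0.7 * 3e5 km/s = 210000 km/s
Propagation delay = 10261 / 210000 = 0.0489 s = 48.8619 ms
Processing delay = 4.5 ms
Total one-way latency = 53.3619 ms


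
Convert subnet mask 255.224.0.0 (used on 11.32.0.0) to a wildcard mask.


Subnet mask: 255.224.0.0
Wildcard = 255.255.255.255 - subnet mask
255 - 255 = 0
255 - 224 = 31
255 - 0 = 255
255 - 0 = 255
Wildcard: 0.31.255.255


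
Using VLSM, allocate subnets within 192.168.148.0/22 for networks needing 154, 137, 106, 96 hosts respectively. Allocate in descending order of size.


154 hosts -> /24 (254 usable): 192.168.148.0/24
137 hosts -> /24 (254 usable): 192.168.149.0/24
106 hosts -> /25 (126 usable): 192.168.150.0/25
96 hosts -> /25 (126 usable): 192.168.150.128/25
Allocation: 192.168.148.0/24 (154 hosts, 254 usable); 192.168.149.0/24 (137 hosts, 254 usable); 192.168.150.0/25 (106 hosts, 126 usable); 192.168.150.128/25 (96 hosts, 126 usable)


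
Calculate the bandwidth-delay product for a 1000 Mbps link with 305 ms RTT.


BDP = bandwidth * RTT
= 1000 Mbps * 305 ms
= 1000 * 1e6 * 305 / 1000 bits
= 305000000 bits
= 38125000 bytes
= 37231.4453 KB
BDP = 305000000 bits (38125000 bytes)


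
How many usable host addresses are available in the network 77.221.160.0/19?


Host bits = 32 - 19 = 13
Total addresses = 2^13 = 8192
Usable = total - 2 (network and broadcast)
Usable hosts: 8190


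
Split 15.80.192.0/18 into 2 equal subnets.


New prefix = 18 + 1 = 19
Each subnet has 8192 addresses
  15.80.192.0/19
  15.80.224.0/19
Subnets: 15.80.192.0/19, 15.80.224.0/19


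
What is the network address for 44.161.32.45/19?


IP:   00101100.10100001.00100000.00101101
Mask: 11111111.11111111.11100000.00000000
AND operation:
Net:  00101100.10100001.00100000.00000000
Network: 44.161.32.0/19


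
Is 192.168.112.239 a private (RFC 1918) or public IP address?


RFC 1918 private ranges:
  10.0.0.0/8 (10.0.0.0 - 10.255.255.255)
  172.16.0.0/12 (172.16.0.0 - 172.31.255.255)
  192.168.0.0/16 (192.168.0.0 - 192.168.255.255)
Private (in 192.168.0.0/16)


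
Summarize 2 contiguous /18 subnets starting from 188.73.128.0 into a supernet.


Original prefix: /18
Number of subnets: 2 = 2^1
New prefix = 18 - 1 = 17
Supernet: 188.73.128.0/17


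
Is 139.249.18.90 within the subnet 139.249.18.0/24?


Subnet network: 139.249.18.0
Test IP AND mask: 139.249.18.0
Yes, 139.249.18.90 is in 139.249.18.0/24


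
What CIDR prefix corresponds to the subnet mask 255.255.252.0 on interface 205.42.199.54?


Binary: 11111111.11111111.11111100.00000000
Count leading 1s
Prefix: /22


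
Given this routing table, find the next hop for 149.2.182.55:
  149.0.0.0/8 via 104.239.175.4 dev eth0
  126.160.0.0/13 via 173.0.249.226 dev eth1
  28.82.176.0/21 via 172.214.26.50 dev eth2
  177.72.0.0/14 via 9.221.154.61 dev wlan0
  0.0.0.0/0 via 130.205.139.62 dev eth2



Longest prefix match for 149.2.182.55:
  /8 149.0.0.0: MATCH
  /13 126.160.0.0: no
  /21 28.82.176.0: no
  /14 177.72.0.0: no
  /0 0.0.0.0: MATCH
Selected: next-hop 104.239.175.4 via eth0 (matched /8)


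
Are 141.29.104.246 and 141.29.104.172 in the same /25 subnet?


Mask: 255.255.255.128
141.29.104.246 AND mask = 141.29.104.128
141.29.104.172 AND mask = 141.29.104.128
Yes, same subnet (141.29.104.128)


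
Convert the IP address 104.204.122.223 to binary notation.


104 = 01101000
204 = 11001100
122 = 01111010
223 = 11011111
Binary: 01101000.11001100.01111010.11011111


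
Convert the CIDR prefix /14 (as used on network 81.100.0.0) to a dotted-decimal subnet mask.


/14 means 14 network bits, 18 host bits
Binary: 11111111111111000000000000000000
Mask: 255.252.0.0


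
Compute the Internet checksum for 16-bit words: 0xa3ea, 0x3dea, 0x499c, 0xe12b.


Sum all words (with carry folding):
+ 0xa3ea = 0xa3ea
+ 0x3dea = 0xe1d4
+ 0x499c = 0x2b71
+ 0xe12b = 0x0c9d
One's complement: ~0x0c9d
Checksum = 0xf362


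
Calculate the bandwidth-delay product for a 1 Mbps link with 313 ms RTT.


BDP = bandwidth * RTT
= 1 Mbps * 313 ms
= 1 * 1e6 * 313 / 1000 bits
= 313000 bits
= 39125 bytes
= 38.208 KB
BDP = 313000 bits (39125 bytes)


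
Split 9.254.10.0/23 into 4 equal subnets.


New prefix = 23 + 2 = 25
Each subnet has 128 addresses
  9.254.10.0/25
  9.254.10.128/25
  9.254.11.0/25
  9.254.11.128/25
Subnets: 9.254.10.0/25, 9.254.10.128/25, 9.254.11.0/25, 9.254.11.128/25


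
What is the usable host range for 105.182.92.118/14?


Network: 105.180.0.0
Broadcast: 105.183.255.255
First usable = network + 1
Last usable = broadcast - 1
Range: 105.180.0.1 to 105.183.255.254


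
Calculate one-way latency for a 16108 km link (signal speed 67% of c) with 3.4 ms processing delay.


Speed = 0.67 * 3e5 km/s = 201000 km/s
Propagation delay = 16108 / 201000 = 0.0801 s = 80.1393 ms
Processing delay = 3.4 ms
Total one-way latency = 83.5393 ms


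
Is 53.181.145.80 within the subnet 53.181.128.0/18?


Subnet network: 53.181.128.0
Test IP AND mask: 53.181.128.0
Yes, 53.181.145.80 is in 53.181.128.0/18


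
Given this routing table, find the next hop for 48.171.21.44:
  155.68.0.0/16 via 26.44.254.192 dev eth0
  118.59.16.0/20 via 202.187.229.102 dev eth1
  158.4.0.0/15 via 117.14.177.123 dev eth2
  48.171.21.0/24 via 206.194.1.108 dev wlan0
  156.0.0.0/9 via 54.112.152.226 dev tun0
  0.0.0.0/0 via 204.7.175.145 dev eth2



Longest prefix match for 48.171.21.44:
  /16 155.68.0.0: no
  /20 118.59.16.0: no
  /15 158.4.0.0: no
  /24 48.171.21.0: MATCH
  /9 156.0.0.0: no
  /0 0.0.0.0: MATCH
Selected: next-hop 206.194.1.108 via wlan0 (matched /24)


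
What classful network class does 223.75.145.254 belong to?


First octet: 223
Binary: 11011111
110xxxxx -> Class C (192-223)
Class C, default mask 255.255.255.0 (/24)


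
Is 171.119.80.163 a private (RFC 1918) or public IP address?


RFC 1918 private ranges:
  10.0.0.0/8 (10.0.0.0 - 10.255.255.255)
  172.16.0.0/12 (172.16.0.0 - 172.31.255.255)
  192.168.0.0/16 (192.168.0.0 - 192.168.255.255)
Public (not in any RFC 1918 range)


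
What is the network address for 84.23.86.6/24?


IP:   01010100.00010111.01010110.00000110
Mask: 11111111.11111111.11111111.00000000
AND operation:
Net:  01010100.00010111.01010110.00000000
Network: 84.23.86.0/24


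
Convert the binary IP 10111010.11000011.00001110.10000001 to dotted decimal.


10111010 = 186
11000011 = 195
00001110 = 14
10000001 = 129
IP: 186.195.14.129


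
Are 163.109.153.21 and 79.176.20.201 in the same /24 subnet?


Mask: 255.255.255.0
163.109.153.21 AND mask = 163.109.153.0
79.176.20.201 AND mask = 79.176.20.0
No, different subnets (163.109.153.0 vs 79.176.20.0)


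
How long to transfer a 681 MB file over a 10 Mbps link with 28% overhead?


Effective throughput = 10 * (1 - 28/100) = 7.2 Mbps
File size in Mb = 681 * 8 = 5448 Mb
Time = 5448 / 7.2
Time = 756.6667 seconds


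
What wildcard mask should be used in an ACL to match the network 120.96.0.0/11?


Subnet mask: 255.224.0.0
Wildcard = 255.255.255.255 - subnet mask
255 - 255 = 0
255 - 224 = 31
255 - 0 = 255
255 - 0 = 255
Wildcard: 0.31.255.255


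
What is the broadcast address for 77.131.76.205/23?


Network: 77.131.76.0/23
Host bits = 9
Set all host bits to 1:
Broadcast: 77.131.77.255


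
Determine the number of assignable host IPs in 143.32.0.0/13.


Host bits = 32 - 13 = 19
Total addresses = 2^19 = 524288
Usable = total - 2 (network and broadcast)
Usable hosts: 524286


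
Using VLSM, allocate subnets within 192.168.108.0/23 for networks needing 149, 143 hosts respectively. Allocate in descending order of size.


149 hosts -> /24 (254 usable): 192.168.108.0/24
143 hosts -> /24 (254 usable): 192.168.109.0/24
Allocation: 192.168.108.0/24 (149 hosts, 254 usable); 192.168.109.0/24 (143 hosts, 254 usable)


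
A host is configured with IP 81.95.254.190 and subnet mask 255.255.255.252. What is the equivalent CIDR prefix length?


Binary: 11111111.11111111.11111111.11111100
Count leading 1s
Prefix: /30


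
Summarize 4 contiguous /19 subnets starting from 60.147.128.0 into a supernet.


Original prefix: /19
Number of subnets: 4 = 2^2
New prefix = 19 - 2 = 17
Supernet: 60.147.128.0/17


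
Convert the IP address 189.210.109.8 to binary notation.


189 = 10111101
210 = 11010010
109 = 01101101
8 = 00001000
Binary: 10111101.11010010.01101101.00001000


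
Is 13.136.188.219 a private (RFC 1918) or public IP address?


RFC 1918 private ranges:
  10.0.0.0/8 (10.0.0.0 - 10.255.255.255)
  172.16.0.0/12 (172.16.0.0 - 172.31.255.255)
  192.168.0.0/16 (192.168.0.0 - 192.168.255.255)
Public (not in any RFC 1918 range)


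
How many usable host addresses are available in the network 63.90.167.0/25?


Host bits = 32 - 25 = 7
Total addresses = 2^7 = 128
Usable = total - 2 (network and broadcast)
Usable hosts: 126


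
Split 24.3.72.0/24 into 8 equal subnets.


New prefix = 24 + 3 = 27
Each subnet has 32 addresses
  24.3.72.0/27
  24.3.72.32/27
  24.3.72.64/27
  24.3.72.96/27
  24.3.72.128/27
  24.3.72.160/27
  24.3.72.192/27
  24.3.72.224/27
Subnets: 24.3.72.0/27, 24.3.72.32/27, 24.3.72.64/27, 24.3.72.96/27, 24.3.72.128/27, 24.3.72.160/27, 24.3.72.192/27, 24.3.72.224/27


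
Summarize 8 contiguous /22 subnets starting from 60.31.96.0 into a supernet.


Original prefix: /22
Number of subnets: 8 = 2^3
New prefix = 22 - 3 = 19
Supernet: 60.31.96.0/19


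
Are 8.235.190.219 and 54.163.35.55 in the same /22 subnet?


Mask: 255.255.252.0
8.235.190.219 AND mask = 8.235.188.0
54.163.35.55 AND mask = 54.163.32.0
No, different subnets (8.235.188.0 vs 54.163.32.0)


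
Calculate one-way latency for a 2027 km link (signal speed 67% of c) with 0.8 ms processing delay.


Speed = 0.67 * 3e5 km/s = 201000 km/s
Propagation delay = 2027 / 201000 = 0.0101 s = 10.0846 ms
Processing delay = 0.8 ms
Total one-way latency = 10.8846 ms


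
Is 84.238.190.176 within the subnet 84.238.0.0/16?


Subnet network: 84.238.0.0
Test IP AND mask: 84.238.0.0
Yes, 84.238.190.176 is in 84.238.0.0/16


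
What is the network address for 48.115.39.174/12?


IP:   00110000.01110011.00100111.10101110
Mask: 11111111.11110000.00000000.00000000
AND operation:
Net:  00110000.01110000.00000000.00000000
Network: 48.112.0.0/12


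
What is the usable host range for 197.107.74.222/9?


Network: 197.0.0.0
Broadcast: 197.127.255.255
First usable = network + 1
Last usable = broadcast - 1
Range: 197.0.0.1 to 197.127.255.254


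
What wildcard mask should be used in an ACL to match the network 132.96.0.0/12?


Subnet mask: 255.240.0.0
Wildcard = 255.255.255.255 - subnet mask
255 - 255 = 0
255 - 240 = 15
255 - 0 = 255
255 - 0 = 255
Wildcard: 0.15.255.255


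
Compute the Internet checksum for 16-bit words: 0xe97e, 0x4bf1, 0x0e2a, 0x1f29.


Sum all words (with carry folding):
+ 0xe97e = 0xe97e
+ 0x4bf1 = 0x3570
+ 0x0e2a = 0x439a
+ 0x1f29 = 0x62c3
One's complement: ~0x62c3
Checksum = 0x9d3c


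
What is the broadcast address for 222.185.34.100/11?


Network: 222.160.0.0/11
Host bits = 21
Set all host bits to 1:
Broadcast: 222.191.255.255


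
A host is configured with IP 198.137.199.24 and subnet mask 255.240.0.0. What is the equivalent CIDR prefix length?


Binary: 11111111.11110000.00000000.00000000
Count leading 1s
Prefix: /12


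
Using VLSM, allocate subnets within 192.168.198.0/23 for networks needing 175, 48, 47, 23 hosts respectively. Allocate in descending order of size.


175 hosts -> /24 (254 usable): 192.168.198.0/24
48 hosts -> /26 (62 usable): 192.168.199.0/26
47 hosts -> /26 (62 usable): 192.168.199.64/26
23 hosts -> /27 (30 usable): 192.168.199.128/27
Allocation: 192.168.198.0/24 (175 hosts, 254 usable); 192.168.199.0/26 (48 hosts, 62 usable); 192.168.199.64/26 (47 hosts, 62 usable); 192.168.199.128/27 (23 hosts, 30 usable)


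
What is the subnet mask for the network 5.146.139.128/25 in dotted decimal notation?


/25 means 25 network bits, 7 host bits
Binary: 11111111111111111111111110000000
Mask: 255.255.255.128


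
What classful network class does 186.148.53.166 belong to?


First octet: 186
Binary: 10111010
10xxxxxx -> Class B (128-191)
Class B, default mask 255.255.0.0 (/16)


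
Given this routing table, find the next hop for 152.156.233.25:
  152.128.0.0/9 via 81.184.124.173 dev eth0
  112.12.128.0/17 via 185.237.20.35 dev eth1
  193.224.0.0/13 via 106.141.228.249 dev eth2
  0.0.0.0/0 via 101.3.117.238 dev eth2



Longest prefix match for 152.156.233.25:
  /9 152.128.0.0: MATCH
  /17 112.12.128.0: no
  /13 193.224.0.0: no
  /0 0.0.0.0: MATCH
Selected: next-hop 81.184.124.173 via eth0 (matched /9)


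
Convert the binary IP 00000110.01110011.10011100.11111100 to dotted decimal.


00000110 = 6
01110011 = 115
10011100 = 156
11111100 = 252
IP: 6.115.156.252


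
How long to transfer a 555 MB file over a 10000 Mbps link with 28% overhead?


Effective throughput = 10000 * (1 - 28/100) = 7200 Mbps
File size in Mb = 555 * 8 = 4440 Mb
Time = 4440 / 7200
Time = 0.6167 seconds


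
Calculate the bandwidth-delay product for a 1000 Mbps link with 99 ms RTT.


BDP = bandwidth * RTT
= 1000 Mbps * 99 ms
= 1000 * 1e6 * 99 / 1000 bits
= 99000000 bits
= 12375000 bytes
= 12084.9609 KB
BDP = 99000000 bits (12375000 bytes)


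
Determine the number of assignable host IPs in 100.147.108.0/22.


Host bits = 32 - 22 = 10
Total addresses = 2^10 = 1024
Usable = total - 2 (network and broadcast)
Usable hosts: 1022


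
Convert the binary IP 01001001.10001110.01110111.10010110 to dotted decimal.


01001001 = 73
10001110 = 142
01110111 = 119
10010110 = 150
IP: 73.142.119.150


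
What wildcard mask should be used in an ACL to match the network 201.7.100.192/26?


Subnet mask: 255.255.255.192
Wildcard = 255.255.255.255 - subnet mask
255 - 255 = 0
255 - 255 = 0
255 - 255 = 0
255 - 192 = 63
Wildcard: 0.0.0.63


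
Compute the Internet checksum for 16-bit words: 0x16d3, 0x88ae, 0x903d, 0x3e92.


Sum all words (with carry folding):
+ 0x16d3 = 0x16d3
+ 0x88ae = 0x9f81
+ 0x903d = 0x2fbf
+ 0x3e92 = 0x6e51
One's complement: ~0x6e51
Checksum = 0x91ae


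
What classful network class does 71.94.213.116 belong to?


First octet: 71
Binary: 01000111
0xxxxxxx -> Class A (1-126)
Class A, default mask 255.0.0.0 (/8)


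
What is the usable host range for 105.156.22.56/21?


Network: 105.156.16.0
Broadcast: 105.156.23.255
First usable = network + 1
Last usable = broadcast - 1
Range: 105.156.16.1 to 105.156.23.254


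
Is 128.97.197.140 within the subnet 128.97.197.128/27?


Subnet network: 128.97.197.128
Test IP AND mask: 128.97.197.128
Yes, 128.97.197.140 is in 128.97.197.128/27


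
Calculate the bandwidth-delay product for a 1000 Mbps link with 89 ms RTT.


BDP = bandwidth * RTT
= 1000 Mbps * 89 ms
= 1000 * 1e6 * 89 / 1000 bits
= 89000000 bits
= 11125000 bytes
= 10864.2578 KB
BDP = 89000000 bits (11125000 bytes)


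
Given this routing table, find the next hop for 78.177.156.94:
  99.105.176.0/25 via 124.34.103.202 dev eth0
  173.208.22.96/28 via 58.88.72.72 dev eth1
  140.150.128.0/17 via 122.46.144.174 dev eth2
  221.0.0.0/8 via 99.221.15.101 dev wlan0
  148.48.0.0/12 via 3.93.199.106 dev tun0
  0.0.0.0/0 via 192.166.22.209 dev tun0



Longest prefix match for 78.177.156.94:
  /25 99.105.176.0: no
  /28 173.208.22.96: no
  /17 140.150.128.0: no
  /8 221.0.0.0: no
  /12 148.48.0.0: no
  /0 0.0.0.0: MATCH
Selected: next-hop 192.166.22.209 via tun0 (matched /0)


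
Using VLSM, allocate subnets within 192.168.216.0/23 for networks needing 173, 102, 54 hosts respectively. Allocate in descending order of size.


173 hosts -> /24 (254 usable): 192.168.216.0/24
102 hosts -> /25 (126 usable): 192.168.217.0/25
54 hosts -> /26 (62 usable): 192.168.217.128/26
Allocation: 192.168.216.0/24 (173 hosts, 254 usable); 192.168.217.0/25 (102 hosts, 126 usable); 192.168.217.128/26 (54 hosts, 62 usable)


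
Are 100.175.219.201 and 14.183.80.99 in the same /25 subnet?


Mask: 255.255.255.128
100.175.219.201 AND mask = 100.175.219.128
14.183.80.99 AND mask = 14.183.80.0
No, different subnets (100.175.219.128 vs 14.183.80.0)


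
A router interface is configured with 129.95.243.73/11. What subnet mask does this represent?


/11 means 11 network bits, 21 host bits
Binary: 11111111111000000000000000000000
Mask: 255.224.0.0


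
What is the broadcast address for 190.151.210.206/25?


Network: 190.151.210.128/25
Host bits = 7
Set all host bits to 1:
Broadcast: 190.151.210.255


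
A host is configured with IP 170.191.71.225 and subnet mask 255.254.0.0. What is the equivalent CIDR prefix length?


Binary: 11111111.11111110.00000000.00000000
Count leading 1s
Prefix: /15


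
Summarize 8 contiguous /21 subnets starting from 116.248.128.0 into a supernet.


Original prefix: /21
Number of subnets: 8 = 2^3
New prefix = 21 - 3 = 18
Supernet: 116.248.128.0/18


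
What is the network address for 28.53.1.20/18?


IP:   00011100.00110101.00000001.00010100
Mask: 11111111.11111111.11000000.00000000
AND operation:
Net:  00011100.00110101.00000000.00000000
Network: 28.53.0.0/18


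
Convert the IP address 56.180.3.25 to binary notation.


56 = 00111000
180 = 10110100
3 = 00000011
25 = 00011001
Binary: 00111000.10110100.00000011.00011001


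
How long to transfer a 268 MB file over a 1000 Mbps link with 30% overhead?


Effective throughput = 1000 * (1 - 30/100) = 700 Mbps
File size in Mb = 268 * 8 = 2144 Mb
Time = 2144 / 700
Time = 3.0629 seconds


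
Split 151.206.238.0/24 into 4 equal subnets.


New prefix = 24 + 2 = 26
Each subnet has 64 addresses
  151.206.238.0/26
  151.206.238.64/26
  151.206.238.128/26
  151.206.238.192/26
Subnets: 151.206.238.0/26, 151.206.238.64/26, 151.206.238.128/26, 151.206.238.192/26


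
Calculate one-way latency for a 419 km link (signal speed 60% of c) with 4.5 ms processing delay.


Speed = 0.6 * 3e5 km/s = 180000 km/s
Propagation delay = 419 / 180000 = 0.0023 s = 2.3278 ms
Processing delay = 4.5 ms
Total one-way latency = 6.8278 ms


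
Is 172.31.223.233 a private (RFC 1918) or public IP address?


RFC 1918 private ranges:
  10.0.0.0/8 (10.0.0.0 - 10.255.255.255)
  172.16.0.0/12 (172.16.0.0 - 172.31.255.255)
  192.168.0.0/16 (192.168.0.0 - 192.168.255.255)
Private (in 172.16.0.0/12)


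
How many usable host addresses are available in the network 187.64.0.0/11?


Host bits = 32 - 11 = 21
Total addresses = 2^21 = 2097152
Usable = total - 2 (network and broadcast)
Usable hosts: 2097150


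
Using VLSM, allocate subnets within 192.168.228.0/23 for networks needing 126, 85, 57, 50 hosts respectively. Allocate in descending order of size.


126 hosts -> /25 (126 usable): 192.168.228.0/25
85 hosts -> /25 (126 usable): 192.168.228.128/25
57 hosts -> /26 (62 usable): 192.168.229.0/26
50 hosts -> /26 (62 usable): 192.168.229.64/26
Allocation: 192.168.228.0/25 (126 hosts, 126 usable); 192.168.228.128/25 (85 hosts, 126 usable); 192.168.229.0/26 (57 hosts, 62 usable); 192.168.229.64/26 (50 hosts, 62 usable)


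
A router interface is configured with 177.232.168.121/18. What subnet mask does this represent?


/18 means 18 network bits, 14 host bits
Binary: 11111111111111111100000000000000
Mask: 255.255.192.0


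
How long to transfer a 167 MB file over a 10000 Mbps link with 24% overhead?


Effective throughput = 10000 * (1 - 24/100) = 7600 Mbps
File size in Mb = 167 * 8 = 1336 Mb
Time = 1336 / 7600
Time = 0.1758 seconds


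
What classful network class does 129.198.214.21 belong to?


First octet: 129
Binary: 10000001
10xxxxxx -> Class B (128-191)
Class B, default mask 255.255.0.0 (/16)


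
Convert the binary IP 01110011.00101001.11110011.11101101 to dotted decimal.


01110011 = 115
00101001 = 41
11110011 = 243
11101101 = 237
IP: 115.41.243.237


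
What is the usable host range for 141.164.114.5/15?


Network: 141.164.0.0
Broadcast: 141.165.255.255
First usable = network + 1
Last usable = broadcast - 1
Range: 141.164.0.1 to 141.165.255.254


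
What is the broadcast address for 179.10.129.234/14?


Network: 179.8.0.0/14
Host bits = 18
Set all host bits to 1:
Broadcast: 179.11.255.255


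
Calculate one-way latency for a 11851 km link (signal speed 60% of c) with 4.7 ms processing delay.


Speed = 0.6 * 3e5 km/s = 180000 km/s
Propagation delay = 11851 / 180000 = 0.0658 s = 65.8389 ms
Processing delay = 4.7 ms
Total one-way latency = 70.5389 ms


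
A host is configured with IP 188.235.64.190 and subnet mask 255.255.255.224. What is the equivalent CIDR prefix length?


Binary: 11111111.11111111.11111111.11100000
Count leading 1s
Prefix: /27


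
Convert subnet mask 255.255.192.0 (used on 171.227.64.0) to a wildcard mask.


Subnet mask: 255.255.192.0
Wildcard = 255.255.255.255 - subnet mask
255 - 255 = 0
255 - 255 = 0
255 - 192 = 63
255 - 0 = 255
Wildcard: 0.0.63.255


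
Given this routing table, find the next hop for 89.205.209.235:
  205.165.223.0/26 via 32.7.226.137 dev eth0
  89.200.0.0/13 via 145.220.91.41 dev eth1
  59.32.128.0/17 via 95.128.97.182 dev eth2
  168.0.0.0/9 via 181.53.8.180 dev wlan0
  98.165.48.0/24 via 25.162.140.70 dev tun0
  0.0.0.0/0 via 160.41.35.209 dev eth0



Longest prefix match for 89.205.209.235:
  /26 205.165.223.0: no
  /13 89.200.0.0: MATCH
  /17 59.32.128.0: no
  /9 168.0.0.0: no
  /24 98.165.48.0: no
  /0 0.0.0.0: MATCH
Selected: next-hop 145.220.91.41 via eth1 (matched /13)


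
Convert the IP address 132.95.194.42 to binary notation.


132 = 10000100
95 = 01011111
194 = 11000010
42 = 00101010
Binary: 10000100.01011111.11000010.00101010


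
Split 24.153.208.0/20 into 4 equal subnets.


New prefix = 20 + 2 = 22
Each subnet has 1024 addresses
  24.153.208.0/22
  24.153.212.0/22
  24.153.216.0/22
  24.153.220.0/22
Subnets: 24.153.208.0/22, 24.153.212.0/22, 24.153.216.0/22, 24.153.220.0/22


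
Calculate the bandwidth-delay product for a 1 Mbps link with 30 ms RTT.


BDP = bandwidth * RTT
= 1 Mbps * 30 ms
= 1 * 1e6 * 30 / 1000 bits
= 30000 bits
= 3750 bytes
= 3.6621 KB
BDP = 30000 bits (3750 bytes)


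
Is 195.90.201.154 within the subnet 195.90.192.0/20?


Subnet network: 195.90.192.0
Test IP AND mask: 195.90.192.0
Yes, 195.90.201.154 is in 195.90.192.0/20


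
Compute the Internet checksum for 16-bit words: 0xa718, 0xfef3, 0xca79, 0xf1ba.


Sum all words (with carry folding):
+ 0xa718 = 0xa718
+ 0xfef3 = 0xa60c
+ 0xca79 = 0x7086
+ 0xf1ba = 0x6241
One's complement: ~0x6241
Checksum = 0x9dbe


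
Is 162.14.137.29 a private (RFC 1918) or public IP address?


RFC 1918 private ranges:
  10.0.0.0/8 (10.0.0.0 - 10.255.255.255)
  172.16.0.0/12 (172.16.0.0 - 172.31.255.255)
  192.168.0.0/16 (192.168.0.0 - 192.168.255.255)
Public (not in any RFC 1918 range)


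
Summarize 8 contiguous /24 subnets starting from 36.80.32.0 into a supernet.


Original prefix: /24
Number of subnets: 8 = 2^3
New prefix = 24 - 3 = 21
Supernet: 36.80.32.0/21


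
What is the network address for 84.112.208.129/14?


IP:   01010100.01110000.11010000.10000001
Mask: 11111111.11111100.00000000.00000000
AND operation:
Net:  01010100.01110000.00000000.00000000
Network: 84.112.0.0/14


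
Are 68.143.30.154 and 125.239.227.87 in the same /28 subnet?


Mask: 255.255.255.240
68.143.30.154 AND mask = 68.143.30.144
125.239.227.87 AND mask = 125.239.227.80
No, different subnets (68.143.30.144 vs 125.239.227.80)


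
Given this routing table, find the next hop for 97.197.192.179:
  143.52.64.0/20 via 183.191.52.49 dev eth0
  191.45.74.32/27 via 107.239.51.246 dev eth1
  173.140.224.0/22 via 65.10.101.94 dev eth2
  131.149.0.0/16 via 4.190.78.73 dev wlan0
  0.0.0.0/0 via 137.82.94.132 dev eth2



Longest prefix match for 97.197.192.179:
  /20 143.52.64.0: no
  /27 191.45.74.32: no
  /22 173.140.224.0: no
  /16 131.149.0.0: no
  /0 0.0.0.0: MATCH
Selected: next-hop 137.82.94.132 via eth2 (matched /0)


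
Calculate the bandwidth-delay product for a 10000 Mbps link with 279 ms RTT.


BDP = bandwidth * RTT
= 10000 Mbps * 279 ms
= 10000 * 1e6 * 279 / 1000 bits
= 2790000000 bits
= 348750000 bytes
= 340576.1719 KB
BDP = 2790000000 bits (348750000 bytes)


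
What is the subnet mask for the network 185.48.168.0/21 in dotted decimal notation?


/21 means 21 network bits, 11 host bits
Binary: 11111111111111111111100000000000
Mask: 255.255.248.0


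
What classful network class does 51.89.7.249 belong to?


First octet: 51
Binary: 00110011
0xxxxxxx -> Class A (1-126)
Class A, default mask 255.0.0.0 (/8)


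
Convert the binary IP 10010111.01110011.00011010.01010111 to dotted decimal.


10010111 = 151
01110011 = 115
00011010 = 26
01010111 = 87
IP: 151.115.26.87


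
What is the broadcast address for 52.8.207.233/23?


Network: 52.8.206.0/23
Host bits = 9
Set all host bits to 1:
Broadcast: 52.8.207.255


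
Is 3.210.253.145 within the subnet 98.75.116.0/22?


Subnet network: 98.75.116.0
Test IP AND mask: 3.210.252.0
No, 3.210.253.145 is not in 98.75.116.0/22


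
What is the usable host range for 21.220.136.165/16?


Network: 21.220.0.0
Broadcast: 21.220.255.255
First usable = network + 1
Last usable = broadcast - 1
Range: 21.220.0.1 to 21.220.255.254


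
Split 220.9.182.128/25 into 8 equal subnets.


New prefix = 25 + 3 = 28
Each subnet has 16 addresses
  220.9.182.128/28
  220.9.182.144/28
  220.9.182.160/28
  220.9.182.176/28
  220.9.182.192/28
  220.9.182.208/28
  220.9.182.224/28
  220.9.182.240/28
Subnets: 220.9.182.128/28, 220.9.182.144/28, 220.9.182.160/28, 220.9.182.176/28, 220.9.182.192/28, 220.9.182.208/28, 220.9.182.224/28, 220.9.182.240/28


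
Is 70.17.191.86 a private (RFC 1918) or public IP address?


RFC 1918 private ranges:
  10.0.0.0/8 (10.0.0.0 - 10.255.255.255)
  172.16.0.0/12 (172.16.0.0 - 172.31.255.255)
  192.168.0.0/16 (192.168.0.0 - 192.168.255.255)
Public (not in any RFC 1918 range)


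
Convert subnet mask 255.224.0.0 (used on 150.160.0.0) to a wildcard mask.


Subnet mask: 255.224.0.0
Wildcard = 255.255.255.255 - subnet mask
255 - 255 = 0
255 - 224 = 31
255 - 0 = 255
255 - 0 = 255
Wildcard: 0.31.255.255


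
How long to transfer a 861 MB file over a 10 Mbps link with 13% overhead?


Effective throughput = 10 * (1 - 13/100) = 8.7 Mbps
File size in Mb = 861 * 8 = 6888 Mb
Time = 6888 / 8.7
Time = 791.7241 seconds


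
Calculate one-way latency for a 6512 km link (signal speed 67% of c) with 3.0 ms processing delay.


Speed = 0.67 * 3e5 km/s = 201000 km/s
Propagation delay = 6512 / 201000 = 0.0324 s = 32.398 ms
Processing delay = 3.0 ms
Total one-way latency = 35.398 ms


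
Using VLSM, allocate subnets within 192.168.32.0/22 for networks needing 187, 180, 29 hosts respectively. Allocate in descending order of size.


187 hosts -> /24 (254 usable): 192.168.32.0/24
180 hosts -> /24 (254 usable): 192.168.33.0/24
29 hosts -> /27 (30 usable): 192.168.34.0/27
Allocation: 192.168.32.0/24 (187 hosts, 254 usable); 192.168.33.0/24 (180 hosts, 254 usable); 192.168.34.0/27 (29 hosts, 30 usable)


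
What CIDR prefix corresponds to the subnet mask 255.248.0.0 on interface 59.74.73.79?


Binary: 11111111.11111000.00000000.00000000
Count leading 1s
Prefix: /13


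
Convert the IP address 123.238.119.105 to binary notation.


123 = 01111011
238 = 11101110
119 = 01110111
105 = 01101001
Binary: 01111011.11101110.01110111.01101001


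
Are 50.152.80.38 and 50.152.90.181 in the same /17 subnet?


Mask: 255.255.128.0
50.152.80.38 AND mask = 50.152.0.0
50.152.90.181 AND mask = 50.152.0.0
Yes, same subnet (50.152.0.0)


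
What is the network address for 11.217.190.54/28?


IP:   00001011.11011001.10111110.00110110
Mask: 11111111.11111111.11111111.11110000
AND operation:
Net:  00001011.11011001.10111110.00110000
Network: 11.217.190.48/28


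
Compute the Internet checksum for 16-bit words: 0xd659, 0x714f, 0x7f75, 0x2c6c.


Sum all words (with carry folding):
+ 0xd659 = 0xd659
+ 0x714f = 0x47a9
+ 0x7f75 = 0xc71e
+ 0x2c6c = 0xf38a
One's complement: ~0xf38a
Checksum = 0x0c75


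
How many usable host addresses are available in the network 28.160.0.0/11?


Host bits = 32 - 11 = 21
Total addresses = 2^21 = 2097152
Usable = total - 2 (network and broadcast)
Usable hosts: 2097150


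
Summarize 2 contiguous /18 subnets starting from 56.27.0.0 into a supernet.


Original prefix: /18
Number of subnets: 2 = 2^1
New prefix = 18 - 1 = 17
Supernet: 56.27.0.0/17
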